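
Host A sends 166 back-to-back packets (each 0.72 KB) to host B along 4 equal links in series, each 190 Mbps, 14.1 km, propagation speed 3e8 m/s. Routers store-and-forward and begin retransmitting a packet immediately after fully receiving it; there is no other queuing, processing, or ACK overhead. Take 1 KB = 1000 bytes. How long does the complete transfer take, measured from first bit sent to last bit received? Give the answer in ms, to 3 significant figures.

5.31 ms

Per-hop transmission t_tx = L/R = 5760/190000000 = 0.0303158 ms.
Per-hop propagation t_prop = 14100/300000000 = 0.047 ms.
Pipeline fill: first packet needs 4·t_tx to clear all hops; remaining 165 packets each add one t_tx.
Total = (4+166-1)·t_tx + 4·t_prop = 169·0.0303158 + 4·0.047 = 5.31 ms.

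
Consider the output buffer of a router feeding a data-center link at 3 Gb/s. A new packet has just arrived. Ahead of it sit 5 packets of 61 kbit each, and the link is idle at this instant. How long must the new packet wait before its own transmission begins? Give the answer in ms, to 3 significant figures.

Each queued packet: L/R = 61000/3000000000 = 0.0203333 ms.
5 queued → 0.101667 ms.
Queuing delay = 0.102 ms.

0.102 ms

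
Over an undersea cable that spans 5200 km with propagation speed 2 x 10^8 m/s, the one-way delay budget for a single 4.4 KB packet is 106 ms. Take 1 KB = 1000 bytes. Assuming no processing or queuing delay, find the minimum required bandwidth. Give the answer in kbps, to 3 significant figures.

L = 35200 bits.
Propagation delay = 5200000 / 200000000 = 26 ms.
Transmission budget = 106 − 26 = 80 ms.
R ≥ L / t_tx = 35200 bits / 0.08 s = 440 kbps.

440 kbps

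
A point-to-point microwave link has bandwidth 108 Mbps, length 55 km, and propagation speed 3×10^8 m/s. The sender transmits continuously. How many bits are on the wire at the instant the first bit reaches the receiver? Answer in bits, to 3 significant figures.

19800 bits

Propagation delay = 55000 / 300000000 = 0.000183333 s.
BDP = R × t_prop = 108000000 × 0.000183333 = 19800 bits.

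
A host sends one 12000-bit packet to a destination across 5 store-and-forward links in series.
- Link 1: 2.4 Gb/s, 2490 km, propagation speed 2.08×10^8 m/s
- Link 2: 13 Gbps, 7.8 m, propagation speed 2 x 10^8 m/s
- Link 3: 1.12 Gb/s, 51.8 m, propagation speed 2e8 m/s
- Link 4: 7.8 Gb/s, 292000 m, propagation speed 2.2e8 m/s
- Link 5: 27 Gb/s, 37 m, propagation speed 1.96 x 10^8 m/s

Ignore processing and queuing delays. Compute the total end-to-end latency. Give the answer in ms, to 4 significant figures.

13.32 ms

Transmission delays (L/R per hop): 0.005, 0.000923077, 0.0107143, 0.00153846, 0.000444444 ms; sum = 0.0186203 ms.
Propagation delays (d/s per hop): 11.9712, 3.9e-05, 0.000259, 1.32727, 0.000188776 ms; sum = 13.2989 ms.
End-to-end = 13.32 ms.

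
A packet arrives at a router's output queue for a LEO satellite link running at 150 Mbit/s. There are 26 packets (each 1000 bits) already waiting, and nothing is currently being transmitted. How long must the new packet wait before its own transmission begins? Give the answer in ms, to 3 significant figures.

Each queued packet: L/R = 1000/150000000 = 0.00666667 ms.
26 queued → 0.173333 ms.
Queuing delay = 0.173 ms.

0.173 ms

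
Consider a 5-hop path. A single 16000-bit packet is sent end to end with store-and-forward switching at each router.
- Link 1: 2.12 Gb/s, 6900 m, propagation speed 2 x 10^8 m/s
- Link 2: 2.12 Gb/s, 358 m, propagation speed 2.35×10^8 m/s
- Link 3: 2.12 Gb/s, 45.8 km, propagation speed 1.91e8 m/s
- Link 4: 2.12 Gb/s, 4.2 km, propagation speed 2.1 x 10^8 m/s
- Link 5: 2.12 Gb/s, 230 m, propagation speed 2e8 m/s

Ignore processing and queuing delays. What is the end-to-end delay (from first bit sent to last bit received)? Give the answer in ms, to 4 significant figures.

Transmission delay per hop = L/R = 16000/2120000000 = 0.00754717 ms; 5 hops → 0.0377358 ms.
Propagation delays (d/s per hop): 0.0345, 0.0015234, 0.239791, 0.02, 0.00115 ms; sum = 0.296964 ms.
End-to-end = 0.3347 ms.

0.3347 ms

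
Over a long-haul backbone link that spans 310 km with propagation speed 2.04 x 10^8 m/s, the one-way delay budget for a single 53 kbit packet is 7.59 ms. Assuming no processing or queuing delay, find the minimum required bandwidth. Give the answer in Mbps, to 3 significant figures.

8.73 Mbps

Propagation delay = 310000 / 204000000 = 1.51961 ms.
Transmission budget = 7.59 − 1.51961 = 6.07039 ms.
R ≥ L / t_tx = 53000 bits / 0.00607039 s = 8.73 Mbps.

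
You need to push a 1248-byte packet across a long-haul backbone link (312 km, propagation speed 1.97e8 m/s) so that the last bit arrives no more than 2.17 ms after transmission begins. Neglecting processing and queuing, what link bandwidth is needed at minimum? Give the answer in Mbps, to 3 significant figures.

17.0 Mbps

L = 9984 bits.
Propagation delay = 312000 / 197000000 = 1.58376 ms.
Transmission budget = 2.17 − 1.58376 = 0.586244 ms.
R ≥ L / t_tx = 9984 bits / 0.000586244 s = 17.0 Mbps.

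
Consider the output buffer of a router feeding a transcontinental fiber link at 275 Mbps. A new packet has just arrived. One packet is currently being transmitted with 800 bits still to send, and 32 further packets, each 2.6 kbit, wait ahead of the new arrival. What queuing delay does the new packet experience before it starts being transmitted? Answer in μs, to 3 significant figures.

Each queued packet: L/R = 2600/275000000 = 9.45455 μs.
32 queued → 302.545 μs.
Plus remaining 800 bits of current packet: 2.90909 μs.
Queuing delay = 305 μs.

305 μs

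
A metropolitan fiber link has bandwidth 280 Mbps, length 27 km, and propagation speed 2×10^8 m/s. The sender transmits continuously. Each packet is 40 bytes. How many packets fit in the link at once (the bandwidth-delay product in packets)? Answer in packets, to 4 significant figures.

Propagation delay = 27000 / 200000000 = 0.000135 s.
BDP = R × t_prop = 280000000 × 0.000135 = 37800 bits.
In packets of 320 bits: 118.1 packets.

118.1 packets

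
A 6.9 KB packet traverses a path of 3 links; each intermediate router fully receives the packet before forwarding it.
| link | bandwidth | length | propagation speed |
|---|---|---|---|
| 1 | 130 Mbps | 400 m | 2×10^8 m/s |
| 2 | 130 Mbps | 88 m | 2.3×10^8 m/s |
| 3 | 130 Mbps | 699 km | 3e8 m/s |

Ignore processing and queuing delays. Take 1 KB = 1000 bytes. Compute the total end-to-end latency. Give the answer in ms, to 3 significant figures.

3.61 ms

L = 55200 bits.
Transmission delay per hop = L/R = 55200/130000000 = 0.424615 ms; 3 hops → 1.27385 ms.
Propagation delays (d/s per hop): 0.002, 0.000382609, 2.33 ms; sum = 2.33238 ms.
End-to-end = 3.61 ms.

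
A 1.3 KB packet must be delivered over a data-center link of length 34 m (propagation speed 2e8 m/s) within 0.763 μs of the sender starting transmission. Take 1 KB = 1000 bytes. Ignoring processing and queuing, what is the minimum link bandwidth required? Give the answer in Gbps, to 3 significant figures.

L = 10400 bits.
Propagation delay = 34 / 200000000 = 0.17 μs.
Transmission budget = 0.763 − 0.17 = 0.593 μs.
R ≥ L / t_tx = 10400 bits / 5.93e-07 s = 17.5 Gbps.

17.5 Gbps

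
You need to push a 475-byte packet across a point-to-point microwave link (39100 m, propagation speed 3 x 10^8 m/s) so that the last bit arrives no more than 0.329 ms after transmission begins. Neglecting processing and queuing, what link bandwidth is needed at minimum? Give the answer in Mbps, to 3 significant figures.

19.1 Mbps

L = 3800 bits.
Propagation delay = 39100 / 300000000 = 0.130333 ms.
Transmission budget = 0.329 − 0.130333 = 0.198667 ms.
R ≥ L / t_tx = 3800 bits / 0.000198667 s = 19.1 Mbps.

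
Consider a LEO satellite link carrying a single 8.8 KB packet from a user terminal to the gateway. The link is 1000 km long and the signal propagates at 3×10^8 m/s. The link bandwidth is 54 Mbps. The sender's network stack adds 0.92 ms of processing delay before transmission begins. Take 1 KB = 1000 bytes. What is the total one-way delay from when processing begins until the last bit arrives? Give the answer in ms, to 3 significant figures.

5.56 ms

L = 70400 bits.
Transmission delay = L/R = 70400 / 54000000 = 1.3037 ms.
Propagation delay = d/s = 1000000 m / 300000000 m/s = 3.33333 ms.
Plus processing delay 0.92 ms = 0.92 ms.
Total = 5.56 ms.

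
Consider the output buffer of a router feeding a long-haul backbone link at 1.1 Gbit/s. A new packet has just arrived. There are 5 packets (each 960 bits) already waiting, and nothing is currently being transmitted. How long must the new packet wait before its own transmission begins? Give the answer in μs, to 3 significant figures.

Each queued packet: L/R = 960/1100000000 = 0.872727 μs.
5 queued → 4.36364 μs.
Queuing delay = 4.36 μs.

4.36 μs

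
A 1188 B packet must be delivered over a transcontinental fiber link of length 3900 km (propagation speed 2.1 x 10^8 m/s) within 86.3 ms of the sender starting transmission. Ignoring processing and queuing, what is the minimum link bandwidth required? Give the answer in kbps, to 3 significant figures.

140 kbps

L = 9504 bits.
Propagation delay = 3900000 / 210000000 = 18.5714 ms.
Transmission budget = 86.3 − 18.5714 = 67.7286 ms.
R ≥ L / t_tx = 9504 bits / 0.0677286 s = 140 kbps.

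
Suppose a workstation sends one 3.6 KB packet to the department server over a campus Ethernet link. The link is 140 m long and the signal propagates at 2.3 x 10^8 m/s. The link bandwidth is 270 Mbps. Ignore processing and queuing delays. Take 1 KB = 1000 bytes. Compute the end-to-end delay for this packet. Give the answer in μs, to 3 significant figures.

107 μs

L = 28800 bits.
Transmission delay = L/R = 28800 / 270000000 = 106.667 μs.
Propagation delay = d/s = 140 m / 2.3e+08 m/s = 0.608696 μs.
Total = 107 μs.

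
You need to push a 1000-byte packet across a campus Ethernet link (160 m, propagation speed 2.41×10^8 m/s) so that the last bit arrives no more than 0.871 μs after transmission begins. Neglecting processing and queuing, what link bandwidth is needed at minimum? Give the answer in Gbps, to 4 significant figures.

L = 8000 bits.
Propagation delay = 160 / 241000000 = 0.6639 μs.
Transmission budget = 0.871 − 0.6639 = 0.2071 μs.
R ≥ L / t_tx = 8000 bits / 2.071e-07 s = 38.63 Gbps.

38.63 Gbps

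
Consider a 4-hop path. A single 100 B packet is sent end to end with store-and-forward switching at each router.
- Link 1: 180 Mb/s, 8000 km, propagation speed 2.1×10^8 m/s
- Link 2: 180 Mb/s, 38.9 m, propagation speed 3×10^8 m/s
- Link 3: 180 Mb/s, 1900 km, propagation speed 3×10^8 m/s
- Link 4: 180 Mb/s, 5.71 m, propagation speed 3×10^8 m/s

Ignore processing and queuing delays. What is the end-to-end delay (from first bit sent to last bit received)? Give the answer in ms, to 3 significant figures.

L = 100 × 8 = 800 bits.
Transmission delay per hop = L/R = 800/180000000 = 0.00444444 ms; 4 hops → 0.0177778 ms.
Propagation delays (d/s per hop): 38.0952, 0.000129667, 6.33333, 1.90333e-05 ms; sum = 44.4287 ms.
End-to-end = 44.4 ms.

44.4 ms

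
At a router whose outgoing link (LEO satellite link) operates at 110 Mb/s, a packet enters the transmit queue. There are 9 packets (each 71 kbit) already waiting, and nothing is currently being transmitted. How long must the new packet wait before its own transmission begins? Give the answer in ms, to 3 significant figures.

5.81 ms

Each queued packet: L/R = 71000/110000000 = 0.645455 ms.
9 queued → 5.80909 ms.
Queuing delay = 5.81 ms.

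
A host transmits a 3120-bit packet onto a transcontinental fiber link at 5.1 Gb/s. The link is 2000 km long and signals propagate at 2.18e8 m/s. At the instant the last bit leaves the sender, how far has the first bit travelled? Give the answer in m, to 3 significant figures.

133 m

t_tx = L/R = 3120/5100000000 = 6.11765e-07 s.
Distance = s × t_tx = 2.18e+08 × 6.11765e-07 = 133 m.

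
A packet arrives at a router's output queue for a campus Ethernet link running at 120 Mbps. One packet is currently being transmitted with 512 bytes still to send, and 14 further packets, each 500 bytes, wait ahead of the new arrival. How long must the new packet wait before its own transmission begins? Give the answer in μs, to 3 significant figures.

Each queued packet: L/R = 4000/120000000 = 33.3333 μs.
14 queued → 466.667 μs.
Plus remaining 4096 bits of current packet: 34.1333 μs.
Queuing delay = 501 μs.

501 μs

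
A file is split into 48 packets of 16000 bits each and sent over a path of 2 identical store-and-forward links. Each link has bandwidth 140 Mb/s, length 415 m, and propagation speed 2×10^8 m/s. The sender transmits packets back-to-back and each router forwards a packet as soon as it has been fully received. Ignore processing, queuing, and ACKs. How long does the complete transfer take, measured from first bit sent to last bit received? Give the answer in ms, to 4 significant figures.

Per-hop transmission t_tx = L/R = 16000/140000000 = 0.114286 ms.
Per-hop propagation t_prop = 415/200000000 = 0.002075 ms.
Pipeline fill: first packet needs 2·t_tx to clear all hops; remaining 47 packets each add one t_tx.
Total = (2+48-1)·t_tx + 2·t_prop = 49·0.114286 + 2·0.002075 = 5.604 ms.

5.604 ms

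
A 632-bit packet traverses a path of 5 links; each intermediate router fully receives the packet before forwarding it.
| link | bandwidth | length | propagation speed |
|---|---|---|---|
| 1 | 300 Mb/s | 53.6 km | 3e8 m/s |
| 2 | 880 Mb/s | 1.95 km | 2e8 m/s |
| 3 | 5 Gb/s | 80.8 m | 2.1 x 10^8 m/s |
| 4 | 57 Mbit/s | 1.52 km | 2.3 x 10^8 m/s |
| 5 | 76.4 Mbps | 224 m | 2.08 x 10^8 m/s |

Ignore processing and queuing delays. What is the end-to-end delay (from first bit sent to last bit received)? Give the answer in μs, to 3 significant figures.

219 μs

Transmission delays (L/R per hop): 2.10667, 0.718182, 0.1264, 11.0877, 8.27225 μs; sum = 22.3112 μs.
Propagation delays (d/s per hop): 178.667, 9.75, 0.384762, 6.6087, 1.07692 μs; sum = 196.487 μs.
End-to-end = 219 μs.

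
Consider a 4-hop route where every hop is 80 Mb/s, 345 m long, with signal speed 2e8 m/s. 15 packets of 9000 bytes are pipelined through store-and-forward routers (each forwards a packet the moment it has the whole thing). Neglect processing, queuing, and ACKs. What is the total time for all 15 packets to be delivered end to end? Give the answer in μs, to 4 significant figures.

Per-hop transmission t_tx = L/R = 72000/80000000 = 900 μs.
Per-hop propagation t_prop = 345/200000000 = 1.725 μs.
Pipeline fill: first packet needs 4·t_tx to clear all hops; remaining 14 packets each add one t_tx.
Total = (4+15-1)·t_tx + 4·t_prop = 18·900 + 4·1.725 = 16210 μs.

16210 μs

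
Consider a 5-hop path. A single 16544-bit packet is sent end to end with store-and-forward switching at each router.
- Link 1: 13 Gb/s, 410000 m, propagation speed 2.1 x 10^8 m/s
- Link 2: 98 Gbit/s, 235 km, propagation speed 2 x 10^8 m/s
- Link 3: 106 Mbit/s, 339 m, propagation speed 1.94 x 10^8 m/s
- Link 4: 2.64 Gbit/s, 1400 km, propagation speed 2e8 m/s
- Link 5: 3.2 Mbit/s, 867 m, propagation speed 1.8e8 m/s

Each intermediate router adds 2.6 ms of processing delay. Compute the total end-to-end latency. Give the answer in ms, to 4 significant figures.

Transmission delays (L/R per hop): 0.00127262, 0.000168816, 0.156075, 0.00626667, 5.17 ms; sum = 5.33378 ms.
Propagation delays (d/s per hop): 1.95238, 1.175, 0.00174742, 7, 0.00481667 ms; sum = 10.1339 ms.
Processing at 4 router(s): 4 × 2.6 ms = 10.4 ms.
End-to-end = 25.87 ms.

25.87 ms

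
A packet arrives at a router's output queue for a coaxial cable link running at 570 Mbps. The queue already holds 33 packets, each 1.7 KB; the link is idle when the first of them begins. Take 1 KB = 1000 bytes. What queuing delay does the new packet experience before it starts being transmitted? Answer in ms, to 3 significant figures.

0.787 ms

Each queued packet: L/R = 13600/570000000 = 0.0238596 ms.
33 queued → 0.787368 ms.
Queuing delay = 0.787 ms.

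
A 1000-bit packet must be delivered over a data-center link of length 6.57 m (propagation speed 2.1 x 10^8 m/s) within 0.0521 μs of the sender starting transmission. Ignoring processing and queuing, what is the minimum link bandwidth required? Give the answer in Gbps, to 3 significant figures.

48.0 Gbps

Propagation delay = 6.57 / 210000000 = 0.0312857 μs.
Transmission budget = 0.0521 − 0.0312857 = 0.0208143 μs.
R ≥ L / t_tx = 1000 bits / 2.08143e-08 s = 48.0 Gbps.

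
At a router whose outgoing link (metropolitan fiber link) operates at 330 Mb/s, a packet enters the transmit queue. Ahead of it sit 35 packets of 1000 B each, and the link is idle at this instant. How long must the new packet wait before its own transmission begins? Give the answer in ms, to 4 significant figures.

Each queued packet: L/R = 8000/330000000 = 0.0242424 ms.
35 queued → 0.848485 ms.
Queuing delay = 0.8485 ms.

0.8485 ms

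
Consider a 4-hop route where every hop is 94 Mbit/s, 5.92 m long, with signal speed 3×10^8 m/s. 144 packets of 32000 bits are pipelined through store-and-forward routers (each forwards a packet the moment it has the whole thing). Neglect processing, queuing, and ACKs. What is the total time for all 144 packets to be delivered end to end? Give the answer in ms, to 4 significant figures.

50.04 ms

Per-hop transmission t_tx = L/R = 32000/94000000 = 0.340426 ms.
Per-hop propagation t_prop = 5.92/300000000 = 1.97333e-05 ms.
Pipeline fill: first packet needs 4·t_tx to clear all hops; remaining 143 packets each add one t_tx.
Total = (4+144-1)·t_tx + 4·t_prop = 147·0.340426 + 4·1.97333e-05 = 50.04 ms.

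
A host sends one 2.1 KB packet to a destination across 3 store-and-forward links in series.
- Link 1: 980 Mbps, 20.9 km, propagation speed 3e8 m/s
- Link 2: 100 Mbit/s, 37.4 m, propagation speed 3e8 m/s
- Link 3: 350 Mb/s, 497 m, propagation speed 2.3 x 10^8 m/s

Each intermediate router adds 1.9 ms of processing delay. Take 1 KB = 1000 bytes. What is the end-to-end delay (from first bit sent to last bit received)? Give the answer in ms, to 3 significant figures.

4.11 ms

L = 16800 bits.
Transmission delays (L/R per hop): 0.0171429, 0.168, 0.048 ms; sum = 0.233143 ms.
Propagation delays (d/s per hop): 0.0696667, 0.000124667, 0.00216087 ms; sum = 0.0719522 ms.
Processing at 2 router(s): 2 × 1.9 ms = 3.8 ms.
End-to-end = 4.11 ms.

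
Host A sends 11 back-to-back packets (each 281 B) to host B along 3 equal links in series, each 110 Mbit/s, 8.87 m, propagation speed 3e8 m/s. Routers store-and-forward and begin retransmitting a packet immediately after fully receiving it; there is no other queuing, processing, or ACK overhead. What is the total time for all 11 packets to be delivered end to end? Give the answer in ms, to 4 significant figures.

Per-hop transmission t_tx = L/R = 2248/110000000 = 0.0204364 ms.
Per-hop propagation t_prop = 8.87/300000000 = 2.95667e-05 ms.
Pipeline fill: first packet needs 3·t_tx to clear all hops; remaining 10 packets each add one t_tx.
Total = (3+11-1)·t_tx + 3·t_prop = 13·0.0204364 + 3·2.95667e-05 = 0.2658 ms.

0.2658 ms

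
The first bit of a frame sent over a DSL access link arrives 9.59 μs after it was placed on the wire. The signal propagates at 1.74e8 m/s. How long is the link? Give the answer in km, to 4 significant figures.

1.669 km

d = s × t_prop = 174000000 × 9.59e-06 = 1.669 km.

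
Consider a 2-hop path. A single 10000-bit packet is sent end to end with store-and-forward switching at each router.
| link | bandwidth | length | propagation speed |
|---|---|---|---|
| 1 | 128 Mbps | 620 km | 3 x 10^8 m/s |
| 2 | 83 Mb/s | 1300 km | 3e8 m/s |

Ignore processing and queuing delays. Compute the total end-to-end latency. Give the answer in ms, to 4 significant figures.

Transmission delays (L/R per hop): 0.078125, 0.120482 ms; sum = 0.198607 ms.
Propagation delays (d/s per hop): 2.06667, 4.33333 ms; sum = 6.4 ms.
End-to-end = 6.599 ms.

6.599 ms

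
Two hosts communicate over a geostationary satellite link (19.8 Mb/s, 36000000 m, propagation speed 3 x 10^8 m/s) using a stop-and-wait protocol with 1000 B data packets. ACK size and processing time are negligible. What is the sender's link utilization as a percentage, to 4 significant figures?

0.1681 %

t_tx = L/R = 8000/19800000 = 0.00040404 s.
t_prop = 36000000/300000000 = 0.12 s; RTT = 0.24 s.
Cycle = t_tx + RTT = 0.240404 s.
Utilization = t_tx / cycle = 0.00040404/0.240404 = 0.1681 %.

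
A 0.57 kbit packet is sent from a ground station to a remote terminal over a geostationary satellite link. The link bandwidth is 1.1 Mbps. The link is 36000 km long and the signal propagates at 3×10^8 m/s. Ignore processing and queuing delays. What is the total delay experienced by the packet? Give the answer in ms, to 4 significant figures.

L = 570 bits.
Transmission delay = L/R = 570 / 1100000 = 0.518182 ms.
Propagation delay = d/s = 36000000 m / 300000000 m/s = 120 ms.
Total = 120.5 ms.

120.5 ms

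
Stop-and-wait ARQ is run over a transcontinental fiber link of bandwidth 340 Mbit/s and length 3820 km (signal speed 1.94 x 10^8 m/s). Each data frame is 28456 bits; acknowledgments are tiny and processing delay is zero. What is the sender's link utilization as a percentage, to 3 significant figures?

t_tx = L/R = 28456/340000000 = 8.36941e-05 s.
t_prop = 3820000/194000000 = 0.0196907 s; RTT = 0.0393814 s.
Cycle = t_tx + RTT = 0.0394651 s.
Utilization = t_tx / cycle = 8.36941e-05/0.0394651 = 0.212 %.

0.212 %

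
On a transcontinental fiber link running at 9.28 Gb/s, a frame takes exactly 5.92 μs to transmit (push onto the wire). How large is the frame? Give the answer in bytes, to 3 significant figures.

L = R × t_tx = 9280000000 b/s × 5.92e-06 s = 54937.6 bits.
In bytes: 54937.6 / 8 = 6870 bytes.

6870 bytes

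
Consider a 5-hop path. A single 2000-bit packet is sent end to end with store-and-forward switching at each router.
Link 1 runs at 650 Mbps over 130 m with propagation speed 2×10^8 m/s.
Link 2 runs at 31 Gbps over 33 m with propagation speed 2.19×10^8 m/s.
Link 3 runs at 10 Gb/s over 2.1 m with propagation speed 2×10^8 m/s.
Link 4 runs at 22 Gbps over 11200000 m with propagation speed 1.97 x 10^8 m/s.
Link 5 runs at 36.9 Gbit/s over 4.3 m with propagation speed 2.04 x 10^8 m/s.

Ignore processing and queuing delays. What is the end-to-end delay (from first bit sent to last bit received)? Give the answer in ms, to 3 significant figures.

Transmission delays (L/R per hop): 0.00307692, 6.45161e-05, 0.0002, 9.09091e-05, 5.42005e-05 ms; sum = 0.00348655 ms.
Propagation delays (d/s per hop): 0.00065, 0.000150685, 1.05e-05, 56.8528, 2.10784e-05 ms; sum = 56.8536 ms.
End-to-end = 56.9 ms.

56.9 ms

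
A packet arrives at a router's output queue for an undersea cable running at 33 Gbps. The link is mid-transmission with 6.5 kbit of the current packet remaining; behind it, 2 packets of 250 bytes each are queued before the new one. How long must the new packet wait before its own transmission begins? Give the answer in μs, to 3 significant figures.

0.318 μs

Each queued packet: L/R = 2000/33000000000 = 0.0606061 μs.
2 queued → 0.121212 μs.
Plus remaining 6500 bits of current packet: 0.19697 μs.
Queuing delay = 0.318 μs.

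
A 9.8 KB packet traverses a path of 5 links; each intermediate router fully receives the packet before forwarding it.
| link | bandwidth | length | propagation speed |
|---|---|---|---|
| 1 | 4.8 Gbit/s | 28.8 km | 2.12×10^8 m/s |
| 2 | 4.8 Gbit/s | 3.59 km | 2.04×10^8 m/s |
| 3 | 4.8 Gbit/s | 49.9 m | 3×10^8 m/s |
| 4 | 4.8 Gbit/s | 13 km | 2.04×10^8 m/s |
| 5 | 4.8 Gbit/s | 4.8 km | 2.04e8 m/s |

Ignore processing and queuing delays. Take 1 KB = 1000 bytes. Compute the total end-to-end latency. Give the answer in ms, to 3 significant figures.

L = 78400 bits.
Transmission delay per hop = L/R = 78400/4800000000 = 0.0163333 ms; 5 hops → 0.0816667 ms.
Propagation delays (d/s per hop): 0.135849, 0.017598, 0.000166333, 0.0637255, 0.0235294 ms; sum = 0.240868 ms.
End-to-end = 0.323 ms.

0.323 ms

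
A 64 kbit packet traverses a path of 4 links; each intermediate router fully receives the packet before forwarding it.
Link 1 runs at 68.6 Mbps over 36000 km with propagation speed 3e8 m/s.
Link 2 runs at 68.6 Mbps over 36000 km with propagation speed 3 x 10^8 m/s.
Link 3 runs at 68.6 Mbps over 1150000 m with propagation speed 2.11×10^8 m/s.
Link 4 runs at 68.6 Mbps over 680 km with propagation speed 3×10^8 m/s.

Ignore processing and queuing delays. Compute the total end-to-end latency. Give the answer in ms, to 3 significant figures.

251 ms

L = 64000 bits.
Transmission delay per hop = L/R = 64000/68600000 = 0.932945 ms; 4 hops → 3.73178 ms.
Propagation delays (d/s per hop): 120, 120, 5.45024, 2.26667 ms; sum = 247.717 ms.
End-to-end = 251 ms.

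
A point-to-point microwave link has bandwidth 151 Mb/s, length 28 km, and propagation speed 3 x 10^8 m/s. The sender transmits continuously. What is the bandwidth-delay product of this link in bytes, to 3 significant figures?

Propagation delay = 28000 / 300000000 = 9.33333e-05 s.
BDP = R × t_prop = 151000000 × 9.33333e-05 = 14093.3 bits.
In bytes: 14093.3/8 = 1760 bytes.

1760 bytes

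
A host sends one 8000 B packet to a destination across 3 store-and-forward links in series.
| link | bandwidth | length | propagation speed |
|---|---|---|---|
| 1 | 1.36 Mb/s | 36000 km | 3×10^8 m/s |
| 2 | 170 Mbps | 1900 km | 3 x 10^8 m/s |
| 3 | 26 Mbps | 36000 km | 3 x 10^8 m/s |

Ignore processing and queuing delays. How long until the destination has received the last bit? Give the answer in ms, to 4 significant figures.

L = 8000 × 8 = 64000 bits.
Transmission delays (L/R per hop): 47.0588, 0.376471, 2.46154 ms; sum = 49.8968 ms.
Propagation delays (d/s per hop): 120, 6.33333, 120 ms; sum = 246.333 ms.
End-to-end = 296.2 ms.

296.2 ms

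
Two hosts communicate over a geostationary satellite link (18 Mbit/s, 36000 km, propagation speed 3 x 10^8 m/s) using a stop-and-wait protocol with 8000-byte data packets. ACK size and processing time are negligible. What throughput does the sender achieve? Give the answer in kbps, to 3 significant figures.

263 kbps

t_tx = L/R = 64000/18000000 = 0.00355556 s.
t_prop = 36000000/300000000 = 0.12 s; RTT = 0.24 s.
Cycle = t_tx + RTT = 0.243556 s.
Throughput = L / cycle = 64000 / 0.243556 = 263 kbps.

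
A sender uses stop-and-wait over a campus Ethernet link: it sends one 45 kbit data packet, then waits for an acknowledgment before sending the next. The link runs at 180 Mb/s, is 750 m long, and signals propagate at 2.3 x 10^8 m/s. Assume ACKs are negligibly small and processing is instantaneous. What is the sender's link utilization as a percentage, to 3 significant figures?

97.5 %

t_tx = L/R = 45000/180000000 = 0.00025 s.
t_prop = 750/2.3e+08 = 3.26087e-06 s; RTT = 6.52174e-06 s.
Cycle = t_tx + RTT = 0.000256522 s.
Utilization = t_tx / cycle = 0.00025/0.000256522 = 97.5 %.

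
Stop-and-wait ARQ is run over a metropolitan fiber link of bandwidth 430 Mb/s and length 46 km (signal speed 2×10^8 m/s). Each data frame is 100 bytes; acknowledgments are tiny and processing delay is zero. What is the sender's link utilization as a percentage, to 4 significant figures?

0.4028 %

t_tx = L/R = 800/430000000 = 1.86047e-06 s.
t_prop = 46000/200000000 = 0.00023 s; RTT = 0.00046 s.
Cycle = t_tx + RTT = 0.00046186 s.
Utilization = t_tx / cycle = 1.86047e-06/0.00046186 = 0.4028 %.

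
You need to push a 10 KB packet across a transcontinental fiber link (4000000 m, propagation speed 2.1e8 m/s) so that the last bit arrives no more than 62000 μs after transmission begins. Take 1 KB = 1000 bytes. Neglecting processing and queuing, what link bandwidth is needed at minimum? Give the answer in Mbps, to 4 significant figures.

1.863 Mbps

L = 80000 bits.
Propagation delay = 4000000 / 210000000 = 19047.6 μs.
Transmission budget = 62000 − 19047.6 = 42952.4 μs.
R ≥ L / t_tx = 80000 bits / 0.0429524 s = 1.863 Mbps.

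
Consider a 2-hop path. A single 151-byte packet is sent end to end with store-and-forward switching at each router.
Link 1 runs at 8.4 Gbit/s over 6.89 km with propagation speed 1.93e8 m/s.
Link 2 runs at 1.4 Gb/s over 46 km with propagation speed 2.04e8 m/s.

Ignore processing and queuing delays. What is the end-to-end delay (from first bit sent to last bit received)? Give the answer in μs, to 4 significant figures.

L = 151 × 8 = 1208 bits.
Transmission delays (L/R per hop): 0.14381, 0.862857 μs; sum = 1.00667 μs.
Propagation delays (d/s per hop): 35.6995, 225.49 μs; sum = 261.19 μs.
End-to-end = 262.2 μs.

262.2 μs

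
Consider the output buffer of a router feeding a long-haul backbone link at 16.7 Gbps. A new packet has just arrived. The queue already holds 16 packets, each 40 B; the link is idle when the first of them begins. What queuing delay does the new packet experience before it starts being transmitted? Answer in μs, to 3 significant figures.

0.307 μs

Each queued packet: L/R = 320/16700000000 = 0.0191617 μs.
16 queued → 0.306587 μs.
Queuing delay = 0.307 μs.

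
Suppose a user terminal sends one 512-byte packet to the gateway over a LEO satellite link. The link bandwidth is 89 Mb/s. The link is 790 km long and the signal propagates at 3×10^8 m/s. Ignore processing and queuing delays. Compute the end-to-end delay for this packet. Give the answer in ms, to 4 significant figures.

L = 512 × 8 = 4096 bits.
Transmission delay = L/R = 4096 / 89000000 = 0.0460225 ms.
Propagation delay = d/s = 790000 m / 300000000 m/s = 2.63333 ms.
Total = 2.679 ms.

2.679 ms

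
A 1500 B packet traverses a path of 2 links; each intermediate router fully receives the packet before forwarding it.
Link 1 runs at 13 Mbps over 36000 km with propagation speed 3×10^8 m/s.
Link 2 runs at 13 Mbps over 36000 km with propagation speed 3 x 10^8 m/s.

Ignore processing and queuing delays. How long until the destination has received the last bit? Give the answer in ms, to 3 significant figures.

242 ms

L = 1500 × 8 = 12000 bits.
Transmission delay per hop = L/R = 12000/13000000 = 0.923077 ms; 2 hops → 1.84615 ms.
Propagation delays (d/s per hop): 120, 120 ms; sum = 240 ms.
End-to-end = 242 ms.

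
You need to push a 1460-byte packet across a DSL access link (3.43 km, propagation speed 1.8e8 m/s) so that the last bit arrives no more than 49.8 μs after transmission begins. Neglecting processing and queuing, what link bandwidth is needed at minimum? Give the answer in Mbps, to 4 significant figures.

L = 11680 bits.
Propagation delay = 3430 / 180000000 = 19.0556 μs.
Transmission budget = 49.8 − 19.0556 = 30.7444 μs.
R ≥ L / t_tx = 11680 bits / 3.07444e-05 s = 379.9 Mbps.

379.9 Mbps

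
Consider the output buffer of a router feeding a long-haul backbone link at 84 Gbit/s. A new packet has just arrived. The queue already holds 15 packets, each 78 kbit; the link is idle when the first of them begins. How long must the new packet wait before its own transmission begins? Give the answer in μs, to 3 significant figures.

13.9 μs

Each queued packet: L/R = 78000/84000000000 = 0.928571 μs.
15 queued → 13.9286 μs.
Queuing delay = 13.9 μs.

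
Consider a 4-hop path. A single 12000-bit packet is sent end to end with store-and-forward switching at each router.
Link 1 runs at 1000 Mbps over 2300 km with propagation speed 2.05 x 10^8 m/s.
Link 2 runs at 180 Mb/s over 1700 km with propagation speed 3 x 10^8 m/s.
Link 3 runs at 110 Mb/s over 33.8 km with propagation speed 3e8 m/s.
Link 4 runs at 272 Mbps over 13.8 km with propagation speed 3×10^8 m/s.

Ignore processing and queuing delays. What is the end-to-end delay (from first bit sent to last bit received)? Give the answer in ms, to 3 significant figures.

17.3 ms

Transmission delays (L/R per hop): 0.012, 0.0666667, 0.109091, 0.0441176 ms; sum = 0.231875 ms.
Propagation delays (d/s per hop): 11.2195, 5.66667, 0.112667, 0.046 ms; sum = 17.0448 ms.
End-to-end = 17.3 ms.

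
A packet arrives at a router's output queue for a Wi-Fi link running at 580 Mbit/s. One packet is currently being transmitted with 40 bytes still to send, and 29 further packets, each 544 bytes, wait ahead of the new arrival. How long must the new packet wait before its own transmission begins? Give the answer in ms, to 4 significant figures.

0.2182 ms

Each queued packet: L/R = 4352/580000000 = 0.00750345 ms.
29 queued → 0.2176 ms.
Plus remaining 320 bits of current packet: 0.000551724 ms.
Queuing delay = 0.2182 ms.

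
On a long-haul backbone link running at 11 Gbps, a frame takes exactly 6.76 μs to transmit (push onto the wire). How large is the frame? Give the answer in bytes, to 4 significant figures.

9295 bytes

L = R × t_tx = 11000000000 b/s × 6.76e-06 s = 74360 bits.
In bytes: 74360 / 8 = 9295 bytes.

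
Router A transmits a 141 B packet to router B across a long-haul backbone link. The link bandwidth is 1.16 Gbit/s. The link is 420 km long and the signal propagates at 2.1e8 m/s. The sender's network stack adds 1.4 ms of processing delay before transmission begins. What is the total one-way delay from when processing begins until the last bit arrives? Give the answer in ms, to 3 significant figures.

3.40 ms

L = 141 × 8 = 1128 bits.
Transmission delay = L/R = 1128 / 1160000000 = 0.000972414 ms.
Propagation delay = d/s = 420000 m / 210000000 m/s = 2 ms.
Plus processing delay 1.4 ms = 1.4 ms.
Total = 3.40 ms.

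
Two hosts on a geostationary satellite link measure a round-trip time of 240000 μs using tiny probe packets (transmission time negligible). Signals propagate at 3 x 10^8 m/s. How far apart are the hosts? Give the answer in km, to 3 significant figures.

One-way propagation = RTT/2 = 120000 μs.
d = s × t = 300000000 × 0.12 = 36000 km.

36000 km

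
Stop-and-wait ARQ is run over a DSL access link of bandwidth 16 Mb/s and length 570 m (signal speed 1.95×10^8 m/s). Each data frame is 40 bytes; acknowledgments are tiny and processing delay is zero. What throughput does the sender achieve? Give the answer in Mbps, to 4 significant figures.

12.38 Mbps

t_tx = L/R = 320/16000000 = 2e-05 s.
t_prop = 570/195000000 = 2.92308e-06 s; RTT = 5.84615e-06 s.
Cycle = t_tx + RTT = 2.58462e-05 s.
Throughput = L / cycle = 320 / 2.58462e-05 = 12.38 Mbps.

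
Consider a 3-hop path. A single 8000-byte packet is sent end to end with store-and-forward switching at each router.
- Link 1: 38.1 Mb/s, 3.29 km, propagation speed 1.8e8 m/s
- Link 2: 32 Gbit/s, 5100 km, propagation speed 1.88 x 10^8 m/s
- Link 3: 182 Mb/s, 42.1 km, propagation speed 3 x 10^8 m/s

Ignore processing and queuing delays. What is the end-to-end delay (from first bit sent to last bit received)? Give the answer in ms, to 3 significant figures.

29.3 ms

L = 8000 × 8 = 64000 bits.
Transmission delays (L/R per hop): 1.67979, 0.002, 0.351648 ms; sum = 2.03344 ms.
Propagation delays (d/s per hop): 0.0182778, 27.1277, 0.140333 ms; sum = 27.2863 ms.
End-to-end = 29.3 ms.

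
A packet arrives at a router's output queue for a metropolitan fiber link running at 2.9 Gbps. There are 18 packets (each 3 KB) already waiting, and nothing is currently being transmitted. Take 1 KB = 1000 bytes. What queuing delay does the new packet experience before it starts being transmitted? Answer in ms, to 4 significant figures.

0.1490 ms

Each queued packet: L/R = 24000/2900000000 = 0.00827586 ms.
18 queued → 0.148966 ms.
Queuing delay = 0.1490 ms.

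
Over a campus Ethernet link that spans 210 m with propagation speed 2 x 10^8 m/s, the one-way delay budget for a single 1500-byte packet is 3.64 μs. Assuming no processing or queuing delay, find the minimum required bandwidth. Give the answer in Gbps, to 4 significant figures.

L = 12000 bits.
Propagation delay = 210 / 200000000 = 1.05 μs.
Transmission budget = 3.64 − 1.05 = 2.59 μs.
R ≥ L / t_tx = 12000 bits / 2.59e-06 s = 4.633 Gbps.

4.633 Gbps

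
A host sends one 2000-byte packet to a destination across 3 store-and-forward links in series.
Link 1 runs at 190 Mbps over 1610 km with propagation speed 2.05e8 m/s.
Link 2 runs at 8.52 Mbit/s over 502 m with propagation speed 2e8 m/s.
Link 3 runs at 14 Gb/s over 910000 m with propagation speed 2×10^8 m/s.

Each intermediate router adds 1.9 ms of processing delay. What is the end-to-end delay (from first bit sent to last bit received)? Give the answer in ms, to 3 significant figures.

18.2 ms

L = 2000 × 8 = 16000 bits.
Transmission delays (L/R per hop): 0.0842105, 1.87793, 0.00114286 ms; sum = 1.96329 ms.
Propagation delays (d/s per hop): 7.85366, 0.00251, 4.55 ms; sum = 12.4062 ms.
Processing at 2 router(s): 2 × 1.9 ms = 3.8 ms.
End-to-end = 18.2 ms.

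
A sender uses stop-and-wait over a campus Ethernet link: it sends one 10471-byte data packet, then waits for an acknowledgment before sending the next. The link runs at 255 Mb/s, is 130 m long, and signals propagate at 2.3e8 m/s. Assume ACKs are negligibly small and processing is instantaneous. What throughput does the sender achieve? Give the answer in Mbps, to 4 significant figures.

t_tx = L/R = 83768/255000000 = 0.000328502 s.
t_prop = 130/2.3e+08 = 5.65217e-07 s; RTT = 1.13043e-06 s.
Cycle = t_tx + RTT = 0.000329632 s.
Throughput = L / cycle = 83768 / 0.000329632 = 254.1 Mbps.

254.1 Mbps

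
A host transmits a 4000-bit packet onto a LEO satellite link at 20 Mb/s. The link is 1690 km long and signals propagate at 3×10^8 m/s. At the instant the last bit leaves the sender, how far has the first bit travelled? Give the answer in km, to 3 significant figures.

60.0 km

t_tx = L/R = 4000/20000000 = 0.0002 s.
Distance = s × t_tx = 300000000 × 0.0002 = 60.0 km.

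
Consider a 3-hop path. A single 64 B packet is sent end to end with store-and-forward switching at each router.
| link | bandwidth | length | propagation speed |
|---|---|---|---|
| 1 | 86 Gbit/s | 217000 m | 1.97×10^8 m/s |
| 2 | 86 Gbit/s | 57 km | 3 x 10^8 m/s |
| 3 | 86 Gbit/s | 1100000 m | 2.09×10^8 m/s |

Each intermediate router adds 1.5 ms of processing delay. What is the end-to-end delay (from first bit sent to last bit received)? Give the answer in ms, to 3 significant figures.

L = 64 × 8 = 512 bits.
Transmission delay per hop = L/R = 512/86000000000 = 5.95349e-06 ms; 3 hops → 1.78605e-05 ms.
Propagation delays (d/s per hop): 1.10152, 0.19, 5.26316 ms; sum = 6.55468 ms.
Processing at 2 router(s): 2 × 1.5 ms = 3 ms.
End-to-end = 9.55 ms.

9.55 ms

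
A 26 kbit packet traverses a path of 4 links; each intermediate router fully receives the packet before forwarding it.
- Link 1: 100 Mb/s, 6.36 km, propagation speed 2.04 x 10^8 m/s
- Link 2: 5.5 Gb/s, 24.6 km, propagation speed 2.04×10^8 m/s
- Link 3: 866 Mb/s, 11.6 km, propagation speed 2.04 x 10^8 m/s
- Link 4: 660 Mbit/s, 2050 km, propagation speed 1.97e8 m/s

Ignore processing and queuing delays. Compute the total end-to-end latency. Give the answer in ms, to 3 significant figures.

L = 26000 bits.
Transmission delays (L/R per hop): 0.26, 0.00472727, 0.0300231, 0.0393939 ms; sum = 0.334144 ms.
Propagation delays (d/s per hop): 0.0311765, 0.120588, 0.0568627, 10.4061 ms; sum = 10.6147 ms.
End-to-end = 10.9 ms.

10.9 ms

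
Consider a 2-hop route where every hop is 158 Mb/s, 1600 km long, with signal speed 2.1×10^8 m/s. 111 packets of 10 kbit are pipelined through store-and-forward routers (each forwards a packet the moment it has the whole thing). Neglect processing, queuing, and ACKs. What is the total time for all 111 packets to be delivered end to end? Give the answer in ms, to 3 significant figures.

22.3 ms

Per-hop transmission t_tx = L/R = 10000/158000000 = 0.0632911 ms.
Per-hop propagation t_prop = 1600000/210000000 = 7.61905 ms.
Pipeline fill: first packet needs 2·t_tx to clear all hops; remaining 110 packets each add one t_tx.
Total = (2+111-1)·t_tx + 2·t_prop = 112·0.0632911 + 2·7.61905 = 22.3 ms.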